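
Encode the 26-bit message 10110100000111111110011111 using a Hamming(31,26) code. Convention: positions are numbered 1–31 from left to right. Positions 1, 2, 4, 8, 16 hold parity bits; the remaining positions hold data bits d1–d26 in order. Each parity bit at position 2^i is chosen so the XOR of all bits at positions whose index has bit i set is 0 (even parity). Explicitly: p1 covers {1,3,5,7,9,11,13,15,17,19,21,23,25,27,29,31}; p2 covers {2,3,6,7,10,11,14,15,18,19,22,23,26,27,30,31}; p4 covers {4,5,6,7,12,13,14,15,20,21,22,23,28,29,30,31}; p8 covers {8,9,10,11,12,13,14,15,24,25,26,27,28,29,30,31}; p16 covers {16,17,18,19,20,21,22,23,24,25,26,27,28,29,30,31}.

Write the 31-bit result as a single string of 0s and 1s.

1110011101000001111111110011111

Place data at non-parity positions: p1 p2 1 p4 0 1 1 p8 0 1 0 0 0 0 0 p16 1 1 1 1 1 1 1 1 0 0 1 1 1 1 1
p1 (pos 1,3,5,7,9,11,13,15,17,19,21,23,25,27,29,31): XOR of data positions = 1⊕0⊕1⊕0⊕0⊕0⊕0⊕1⊕1⊕1⊕1⊕0⊕1⊕1⊕1 = 1
p2 (pos 2,3,6,7,10,11,14,15,18,19,22,23,26,27,30,31): XOR of data positions = 1⊕1⊕1⊕1⊕0⊕0⊕0⊕1⊕1⊕1⊕1⊕0⊕1⊕1⊕1 = 1
p4 (pos 4,5,6,7,12,13,14,15,20,21,22,23,28,29,30,31): XOR of data positions = 0⊕1⊕1⊕0⊕0⊕0⊕0⊕1⊕1⊕1⊕1⊕1⊕1⊕1⊕1 = 0
p8 (pos 8,9,10,11,12,13,14,15,24,25,26,27,28,29,30,31): XOR of data positions = 0⊕1⊕0⊕0⊕0⊕0⊕0⊕1⊕0⊕0⊕1⊕1⊕1⊕1⊕1 = 1
p16 (pos 16,17,18,19,20,21,22,23,24,25,26,27,28,29,30,31): XOR of data positions = 1⊕1⊕1⊕1⊕1⊕1⊕1⊕1⊕0⊕0⊕1⊕1⊕1⊕1⊕1 = 1
Codeword: 1110011101000001111111110011111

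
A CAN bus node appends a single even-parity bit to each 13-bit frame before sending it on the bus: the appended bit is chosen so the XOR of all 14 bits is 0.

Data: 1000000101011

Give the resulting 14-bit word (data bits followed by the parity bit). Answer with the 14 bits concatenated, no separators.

10000001010111

XOR of the 13 data bits: 1⊕0⊕0⊕0⊕0⊕0⊕0⊕1⊕0⊕1⊕0⊕1⊕1 = 1
Parity bit = 1 (so all 14 bits XOR to 0).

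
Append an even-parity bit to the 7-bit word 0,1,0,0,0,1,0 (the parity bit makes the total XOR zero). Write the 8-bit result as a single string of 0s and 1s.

01000100

XOR of the 7 data bits: 0⊕1⊕0⊕0⊕0⊕1⊕0 = 0
Parity bit = 0 (so all 8 bits XOR to 0).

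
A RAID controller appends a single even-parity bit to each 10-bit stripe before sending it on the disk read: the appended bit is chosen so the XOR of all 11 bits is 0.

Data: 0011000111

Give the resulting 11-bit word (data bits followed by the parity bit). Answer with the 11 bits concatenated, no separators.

00110001111

XOR of the 10 data bits: 0⊕0⊕1⊕1⊕0⊕0⊕0⊕1⊕1⊕1 = 1
Parity bit = 1 (so all 11 bits XOR to 0).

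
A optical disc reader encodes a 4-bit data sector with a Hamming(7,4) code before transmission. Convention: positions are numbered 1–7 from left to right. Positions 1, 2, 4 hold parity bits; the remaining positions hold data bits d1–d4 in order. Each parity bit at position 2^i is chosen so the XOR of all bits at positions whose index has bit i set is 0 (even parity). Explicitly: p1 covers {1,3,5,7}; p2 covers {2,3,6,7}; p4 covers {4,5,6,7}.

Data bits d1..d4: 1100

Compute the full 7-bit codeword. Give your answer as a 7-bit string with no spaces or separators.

Place data at non-parity positions: p1 p2 1 p4 1 0 0
p1 (pos 1,3,5,7): XOR of data positions = 1⊕1⊕0 = 0
p2 (pos 2,3,6,7): XOR of data positions = 1⊕0⊕0 = 1
p4 (pos 4,5,6,7): XOR of data positions = 1⊕0⊕0 = 1
Codeword: 0111100

0111100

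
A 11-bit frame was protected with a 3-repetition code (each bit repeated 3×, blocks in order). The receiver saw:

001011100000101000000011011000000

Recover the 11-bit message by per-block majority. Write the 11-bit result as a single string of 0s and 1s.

01001001100

Block 1 (001): 1 one → 0
Block 2 (011): 2 ones → 1
Block 3 (100): 1 one → 0
Block 4 (000): 0 ones → 0
Block 5 (101): 2 ones → 1
Block 6 (000): 0 ones → 0
Block 7 (000): 0 ones → 0
Block 8 (011): 2 ones → 1
Block 9 (011): 2 ones → 1
Block 10 (000): 0 ones → 0
Block 11 (000): 0 ones → 0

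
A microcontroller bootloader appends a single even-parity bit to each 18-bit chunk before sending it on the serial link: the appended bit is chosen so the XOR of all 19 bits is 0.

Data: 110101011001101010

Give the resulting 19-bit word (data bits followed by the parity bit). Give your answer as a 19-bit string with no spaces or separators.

XOR of the 18 data bits: 1⊕1⊕0⊕1⊕0⊕1⊕0⊕1⊕1⊕0⊕0⊕1⊕1⊕0⊕1⊕0⊕1⊕0 = 0
Parity bit = 0 (so all 19 bits XOR to 0).

1101010110011010100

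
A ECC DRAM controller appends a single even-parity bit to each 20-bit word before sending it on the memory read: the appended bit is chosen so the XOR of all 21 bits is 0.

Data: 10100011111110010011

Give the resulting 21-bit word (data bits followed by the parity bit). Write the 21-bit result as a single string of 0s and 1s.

101000111111100100110

XOR of the 20 data bits: 1⊕0⊕1⊕0⊕0⊕0⊕1⊕1⊕1⊕1⊕1⊕1⊕1⊕0⊕0⊕1⊕0⊕0⊕1⊕1 = 0
Parity bit = 0 (so all 21 bits XOR to 0).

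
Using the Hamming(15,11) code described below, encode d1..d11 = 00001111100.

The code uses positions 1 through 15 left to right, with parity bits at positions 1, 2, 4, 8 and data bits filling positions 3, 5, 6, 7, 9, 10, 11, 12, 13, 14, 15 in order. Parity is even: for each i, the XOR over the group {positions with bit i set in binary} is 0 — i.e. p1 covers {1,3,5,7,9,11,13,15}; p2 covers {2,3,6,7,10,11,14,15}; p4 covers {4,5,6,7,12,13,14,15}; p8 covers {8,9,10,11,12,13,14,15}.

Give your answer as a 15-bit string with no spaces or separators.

Place data at non-parity positions: p1 p2 0 p4 0 0 0 p8 1 1 1 1 1 0 0
p1 (pos 1,3,5,7,9,11,13,15): XOR of data positions = 0⊕0⊕0⊕1⊕1⊕1⊕0 = 1
p2 (pos 2,3,6,7,10,11,14,15): XOR of data positions = 0⊕0⊕0⊕1⊕1⊕0⊕0 = 0
p4 (pos 4,5,6,7,12,13,14,15): XOR of data positions = 0⊕0⊕0⊕1⊕1⊕0⊕0 = 0
p8 (pos 8,9,10,11,12,13,14,15): XOR of data positions = 1⊕1⊕1⊕1⊕1⊕0⊕0 = 1
Codeword: 100000011111100

100000011111100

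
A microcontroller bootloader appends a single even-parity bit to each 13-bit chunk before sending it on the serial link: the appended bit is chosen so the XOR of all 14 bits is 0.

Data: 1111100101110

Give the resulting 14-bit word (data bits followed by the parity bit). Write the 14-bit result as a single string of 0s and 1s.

XOR of the 13 data bits: 1⊕1⊕1⊕1⊕1⊕0⊕0⊕1⊕0⊕1⊕1⊕1⊕0 = 1
Parity bit = 1 (so all 14 bits XOR to 0).

11111001011101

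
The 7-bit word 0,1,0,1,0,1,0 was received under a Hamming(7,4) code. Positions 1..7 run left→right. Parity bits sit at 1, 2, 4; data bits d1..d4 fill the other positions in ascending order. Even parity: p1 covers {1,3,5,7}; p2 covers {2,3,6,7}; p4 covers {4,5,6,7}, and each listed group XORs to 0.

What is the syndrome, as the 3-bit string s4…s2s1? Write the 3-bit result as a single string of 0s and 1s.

s1 (pos 1,3,5,7): 0⊕0⊕0⊕0 = 0
s2 (pos 2,3,6,7): 1⊕0⊕1⊕0 = 0
s4 (pos 4,5,6,7): 1⊕0⊕1⊕0 = 0
Syndrome s4…s1 = 000 → no error.

000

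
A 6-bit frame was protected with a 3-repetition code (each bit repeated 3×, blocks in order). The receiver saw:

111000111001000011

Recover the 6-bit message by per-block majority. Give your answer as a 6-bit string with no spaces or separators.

101001

Block 1 (111): 3 ones → 1
Block 2 (000): 0 ones → 0
Block 3 (111): 3 ones → 1
Block 4 (001): 1 one → 0
Block 5 (000): 0 ones → 0
Block 6 (011): 2 ones → 1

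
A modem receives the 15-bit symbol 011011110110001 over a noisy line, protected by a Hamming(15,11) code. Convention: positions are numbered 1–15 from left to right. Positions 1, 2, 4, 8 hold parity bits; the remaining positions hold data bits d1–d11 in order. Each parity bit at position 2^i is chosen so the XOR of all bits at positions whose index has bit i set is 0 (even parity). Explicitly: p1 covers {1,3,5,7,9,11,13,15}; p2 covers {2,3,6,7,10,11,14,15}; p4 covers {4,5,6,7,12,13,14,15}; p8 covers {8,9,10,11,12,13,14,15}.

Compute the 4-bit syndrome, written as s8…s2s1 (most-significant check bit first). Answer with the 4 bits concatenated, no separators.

0011

s1 (pos 1,3,5,7,9,11,13,15): 0⊕1⊕1⊕1⊕0⊕1⊕0⊕1 = 1
s2 (pos 2,3,6,7,10,11,14,15): 1⊕1⊕1⊕1⊕1⊕1⊕0⊕1 = 1
s4 (pos 4,5,6,7,12,13,14,15): 0⊕1⊕1⊕1⊕0⊕0⊕0⊕1 = 0
s8 (pos 8,9,10,11,12,13,14,15): 1⊕0⊕1⊕1⊕0⊕0⊕0⊕1 = 0
Syndrome s8…s1 = 0011 → error at position 3.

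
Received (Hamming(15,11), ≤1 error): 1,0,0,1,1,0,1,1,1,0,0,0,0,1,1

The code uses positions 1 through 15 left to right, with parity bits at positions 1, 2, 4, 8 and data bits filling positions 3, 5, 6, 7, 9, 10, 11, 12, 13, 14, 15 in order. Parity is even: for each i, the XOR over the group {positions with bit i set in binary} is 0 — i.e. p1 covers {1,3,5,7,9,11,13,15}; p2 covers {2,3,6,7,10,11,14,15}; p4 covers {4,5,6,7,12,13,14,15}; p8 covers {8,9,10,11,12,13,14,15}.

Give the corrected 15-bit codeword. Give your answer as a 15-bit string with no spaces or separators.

100110011000011

s1 (pos 1,3,5,7,9,11,13,15): 1⊕0⊕1⊕1⊕1⊕0⊕0⊕1 = 1
s2 (pos 2,3,6,7,10,11,14,15): 0⊕0⊕0⊕1⊕0⊕0⊕1⊕1 = 1
s4 (pos 4,5,6,7,12,13,14,15): 1⊕1⊕0⊕1⊕0⊕0⊕1⊕1 = 1
s8 (pos 8,9,10,11,12,13,14,15): 1⊕1⊕0⊕0⊕0⊕0⊕1⊕1 = 0
Syndrome s8…s1 = 0111 → error at position 7.
Flip position 7: 100110111000011 → 100110011000011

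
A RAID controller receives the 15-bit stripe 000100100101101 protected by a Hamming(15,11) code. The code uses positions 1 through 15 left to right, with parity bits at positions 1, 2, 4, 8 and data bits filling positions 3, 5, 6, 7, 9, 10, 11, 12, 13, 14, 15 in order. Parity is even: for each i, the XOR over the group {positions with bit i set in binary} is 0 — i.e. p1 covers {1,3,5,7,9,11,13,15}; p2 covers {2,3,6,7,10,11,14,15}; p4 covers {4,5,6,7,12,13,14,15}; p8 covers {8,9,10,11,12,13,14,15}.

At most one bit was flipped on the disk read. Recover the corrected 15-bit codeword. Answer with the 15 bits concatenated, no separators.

s1 (pos 1,3,5,7,9,11,13,15): 0⊕0⊕0⊕1⊕0⊕0⊕1⊕1 = 1
s2 (pos 2,3,6,7,10,11,14,15): 0⊕0⊕0⊕1⊕1⊕0⊕0⊕1 = 1
s4 (pos 4,5,6,7,12,13,14,15): 1⊕0⊕0⊕1⊕1⊕1⊕0⊕1 = 1
s8 (pos 8,9,10,11,12,13,14,15): 0⊕0⊕1⊕0⊕1⊕1⊕0⊕1 = 0
Syndrome s8…s1 = 0111 → error at position 7.
Flip position 7: 000100100101101 → 000100000101101

000100000101101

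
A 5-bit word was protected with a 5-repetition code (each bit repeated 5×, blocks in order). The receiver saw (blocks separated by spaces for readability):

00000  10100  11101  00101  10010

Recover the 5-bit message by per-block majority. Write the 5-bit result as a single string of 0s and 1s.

Block 1 (00000): 0 ones → 0
Block 2 (10100): 2 ones → 0
Block 3 (11101): 4 ones → 1
Block 4 (00101): 2 ones → 0
Block 5 (10010): 2 ones → 0

00100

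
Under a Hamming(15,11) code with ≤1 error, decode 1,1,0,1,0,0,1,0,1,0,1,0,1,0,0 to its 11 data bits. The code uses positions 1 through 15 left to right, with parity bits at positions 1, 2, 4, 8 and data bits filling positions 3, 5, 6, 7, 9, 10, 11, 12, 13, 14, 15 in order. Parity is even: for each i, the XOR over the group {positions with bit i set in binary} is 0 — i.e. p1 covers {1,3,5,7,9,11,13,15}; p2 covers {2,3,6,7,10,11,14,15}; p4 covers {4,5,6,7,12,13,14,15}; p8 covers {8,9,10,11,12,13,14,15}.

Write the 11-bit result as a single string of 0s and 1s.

00011010101

s1 (pos 1,3,5,7,9,11,13,15): 1⊕0⊕0⊕1⊕1⊕1⊕1⊕0 = 1
s2 (pos 2,3,6,7,10,11,14,15): 1⊕0⊕0⊕1⊕0⊕1⊕0⊕0 = 1
s4 (pos 4,5,6,7,12,13,14,15): 1⊕0⊕0⊕1⊕0⊕1⊕0⊕0 = 1
s8 (pos 8,9,10,11,12,13,14,15): 0⊕1⊕0⊕1⊕0⊕1⊕0⊕0 = 1
Syndrome s8…s1 = 1111 → error at position 15.
Flip position 15: 110100101010100 → 110100101010101
Read data bits from positions 3,5,6,7,9,10,11,12,13,14,15: 00011010101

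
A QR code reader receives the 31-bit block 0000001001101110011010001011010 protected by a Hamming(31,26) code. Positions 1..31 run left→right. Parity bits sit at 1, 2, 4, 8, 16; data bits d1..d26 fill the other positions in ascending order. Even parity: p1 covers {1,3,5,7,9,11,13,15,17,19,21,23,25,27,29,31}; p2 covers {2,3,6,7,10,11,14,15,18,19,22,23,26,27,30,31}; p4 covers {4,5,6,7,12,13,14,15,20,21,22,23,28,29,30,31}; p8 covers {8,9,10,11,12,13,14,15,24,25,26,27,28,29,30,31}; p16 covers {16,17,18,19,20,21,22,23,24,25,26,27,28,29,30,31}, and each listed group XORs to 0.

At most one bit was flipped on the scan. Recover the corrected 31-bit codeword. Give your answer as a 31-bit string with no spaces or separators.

s1 (pos 1,3,5,7,9,11,13,15,17,19,21,23,25,27,29,31): 0⊕0⊕0⊕1⊕0⊕1⊕1⊕1⊕0⊕1⊕1⊕0⊕1⊕1⊕0⊕0 = 0
s2 (pos 2,3,6,7,10,11,14,15,18,19,22,23,26,27,30,31): 0⊕0⊕0⊕1⊕1⊕1⊕1⊕1⊕1⊕1⊕0⊕0⊕0⊕1⊕1⊕0 = 1
s4 (pos 4,5,6,7,12,13,14,15,20,21,22,23,28,29,30,31): 0⊕0⊕0⊕1⊕0⊕1⊕1⊕1⊕0⊕1⊕0⊕0⊕1⊕0⊕1⊕0 = 1
s8 (pos 8,9,10,11,12,13,14,15,24,25,26,27,28,29,30,31): 0⊕0⊕1⊕1⊕0⊕1⊕1⊕1⊕0⊕1⊕0⊕1⊕1⊕0⊕1⊕0 = 1
s16 (pos 16,17,18,19,20,21,22,23,24,25,26,27,28,29,30,31): 0⊕0⊕1⊕1⊕0⊕1⊕0⊕0⊕0⊕1⊕0⊕1⊕1⊕0⊕1⊕0 = 1
Syndrome s16…s1 = 11110 → error at position 30.
Flip position 30: 0000001001101110011010001011010 → 0000001001101110011010001011000

0000001001101110011010001011000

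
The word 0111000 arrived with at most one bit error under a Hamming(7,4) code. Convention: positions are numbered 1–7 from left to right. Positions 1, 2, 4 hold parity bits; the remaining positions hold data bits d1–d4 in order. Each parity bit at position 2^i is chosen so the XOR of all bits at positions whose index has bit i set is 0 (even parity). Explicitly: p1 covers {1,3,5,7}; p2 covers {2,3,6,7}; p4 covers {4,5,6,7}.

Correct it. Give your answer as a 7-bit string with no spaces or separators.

0111100

s1 (pos 1,3,5,7): 0⊕1⊕0⊕0 = 1
s2 (pos 2,3,6,7): 1⊕1⊕0⊕0 = 0
s4 (pos 4,5,6,7): 1⊕0⊕0⊕0 = 1
Syndrome s4…s1 = 101 → error at position 5.
Flip position 5: 0111000 → 0111100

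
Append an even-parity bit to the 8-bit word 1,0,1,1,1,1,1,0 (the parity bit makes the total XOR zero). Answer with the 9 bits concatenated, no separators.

101111100

XOR of the 8 data bits: 1⊕0⊕1⊕1⊕1⊕1⊕1⊕0 = 0
Parity bit = 0 (so all 9 bits XOR to 0).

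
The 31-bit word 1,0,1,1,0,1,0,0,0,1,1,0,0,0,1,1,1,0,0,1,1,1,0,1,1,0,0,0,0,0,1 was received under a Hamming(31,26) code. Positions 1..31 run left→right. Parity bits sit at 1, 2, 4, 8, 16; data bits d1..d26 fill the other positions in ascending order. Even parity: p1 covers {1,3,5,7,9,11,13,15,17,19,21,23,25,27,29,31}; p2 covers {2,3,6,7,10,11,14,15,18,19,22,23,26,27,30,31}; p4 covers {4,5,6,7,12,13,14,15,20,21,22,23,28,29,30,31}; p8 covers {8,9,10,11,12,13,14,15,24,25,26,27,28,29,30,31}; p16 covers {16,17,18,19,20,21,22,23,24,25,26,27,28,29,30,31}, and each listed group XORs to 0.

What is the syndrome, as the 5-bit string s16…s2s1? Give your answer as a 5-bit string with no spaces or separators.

00110

s1 (pos 1,3,5,7,9,11,13,15,17,19,21,23,25,27,29,31): 1⊕1⊕0⊕0⊕0⊕1⊕0⊕1⊕1⊕0⊕1⊕0⊕1⊕0⊕0⊕1 = 0
s2 (pos 2,3,6,7,10,11,14,15,18,19,22,23,26,27,30,31): 0⊕1⊕1⊕0⊕1⊕1⊕0⊕1⊕0⊕0⊕1⊕0⊕0⊕0⊕0⊕1 = 1
s4 (pos 4,5,6,7,12,13,14,15,20,21,22,23,28,29,30,31): 1⊕0⊕1⊕0⊕0⊕0⊕0⊕1⊕1⊕1⊕1⊕0⊕0⊕0⊕0⊕1 = 1
s8 (pos 8,9,10,11,12,13,14,15,24,25,26,27,28,29,30,31): 0⊕0⊕1⊕1⊕0⊕0⊕0⊕1⊕1⊕1⊕0⊕0⊕0⊕0⊕0⊕1 = 0
s16 (pos 16,17,18,19,20,21,22,23,24,25,26,27,28,29,30,31): 1⊕1⊕0⊕0⊕1⊕1⊕1⊕0⊕1⊕1⊕0⊕0⊕0⊕0⊕0⊕1 = 0
Syndrome s16…s1 = 00110 → error at position 6.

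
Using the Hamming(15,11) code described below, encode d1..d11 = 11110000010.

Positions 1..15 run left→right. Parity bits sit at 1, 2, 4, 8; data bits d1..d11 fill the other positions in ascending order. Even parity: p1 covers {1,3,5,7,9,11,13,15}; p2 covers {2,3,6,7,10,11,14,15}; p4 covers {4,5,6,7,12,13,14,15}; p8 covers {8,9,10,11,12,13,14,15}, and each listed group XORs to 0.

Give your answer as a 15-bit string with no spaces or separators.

101011110000010

Place data at non-parity positions: p1 p2 1 p4 1 1 1 p8 0 0 0 0 0 1 0
p1 (pos 1,3,5,7,9,11,13,15): XOR of data positions = 1⊕1⊕1⊕0⊕0⊕0⊕0 = 1
p2 (pos 2,3,6,7,10,11,14,15): XOR of data positions = 1⊕1⊕1⊕0⊕0⊕1⊕0 = 0
p4 (pos 4,5,6,7,12,13,14,15): XOR of data positions = 1⊕1⊕1⊕0⊕0⊕1⊕0 = 0
p8 (pos 8,9,10,11,12,13,14,15): XOR of data positions = 0⊕0⊕0⊕0⊕0⊕1⊕0 = 1
Codeword: 101011110000010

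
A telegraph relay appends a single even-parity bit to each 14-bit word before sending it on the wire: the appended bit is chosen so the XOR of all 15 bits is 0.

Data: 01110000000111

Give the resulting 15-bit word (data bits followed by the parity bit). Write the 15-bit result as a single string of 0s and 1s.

011100000001110

XOR of the 14 data bits: 0⊕1⊕1⊕1⊕0⊕0⊕0⊕0⊕0⊕0⊕0⊕1⊕1⊕1 = 0
Parity bit = 0 (so all 15 bits XOR to 0).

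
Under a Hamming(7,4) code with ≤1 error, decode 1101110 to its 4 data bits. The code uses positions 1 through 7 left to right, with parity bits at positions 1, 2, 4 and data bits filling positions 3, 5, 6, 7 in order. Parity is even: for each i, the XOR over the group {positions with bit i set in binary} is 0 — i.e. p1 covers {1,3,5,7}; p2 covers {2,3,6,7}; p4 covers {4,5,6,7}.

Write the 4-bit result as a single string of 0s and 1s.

s1 (pos 1,3,5,7): 1⊕0⊕1⊕0 = 0
s2 (pos 2,3,6,7): 1⊕0⊕1⊕0 = 0
s4 (pos 4,5,6,7): 1⊕1⊕1⊕0 = 1
Syndrome s4…s1 = 100 → error at position 4.
Flip position 4: 1101110 → 1100110
Read data bits from positions 3,5,6,7: 0110

0110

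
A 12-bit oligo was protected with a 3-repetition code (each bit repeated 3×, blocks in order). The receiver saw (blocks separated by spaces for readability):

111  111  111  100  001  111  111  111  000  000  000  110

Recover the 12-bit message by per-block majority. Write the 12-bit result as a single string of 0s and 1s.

111001110001

Block 1 (111): 3 ones → 1
Block 2 (111): 3 ones → 1
Block 3 (111): 3 ones → 1
Block 4 (100): 1 one → 0
Block 5 (001): 1 one → 0
Block 6 (111): 3 ones → 1
Block 7 (111): 3 ones → 1
Block 8 (111): 3 ones → 1
Block 9 (000): 0 ones → 0
Block 10 (000): 0 ones → 0
Block 11 (000): 0 ones → 0
Block 12 (110): 2 ones → 1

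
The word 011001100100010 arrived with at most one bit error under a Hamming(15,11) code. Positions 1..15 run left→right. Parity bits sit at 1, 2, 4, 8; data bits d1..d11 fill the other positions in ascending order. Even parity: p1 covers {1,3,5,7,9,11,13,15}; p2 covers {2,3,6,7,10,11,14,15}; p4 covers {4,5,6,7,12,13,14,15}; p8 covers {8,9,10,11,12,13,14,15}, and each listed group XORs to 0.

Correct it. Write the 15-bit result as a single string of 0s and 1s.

s1 (pos 1,3,5,7,9,11,13,15): 0⊕1⊕0⊕1⊕0⊕0⊕0⊕0 = 0
s2 (pos 2,3,6,7,10,11,14,15): 1⊕1⊕1⊕1⊕1⊕0⊕1⊕0 = 0
s4 (pos 4,5,6,7,12,13,14,15): 0⊕0⊕1⊕1⊕0⊕0⊕1⊕0 = 1
s8 (pos 8,9,10,11,12,13,14,15): 0⊕0⊕1⊕0⊕0⊕0⊕1⊕0 = 0
Syndrome s8…s1 = 0100 → error at position 4.
Flip position 4: 011001100100010 → 011101100100010

011101100100010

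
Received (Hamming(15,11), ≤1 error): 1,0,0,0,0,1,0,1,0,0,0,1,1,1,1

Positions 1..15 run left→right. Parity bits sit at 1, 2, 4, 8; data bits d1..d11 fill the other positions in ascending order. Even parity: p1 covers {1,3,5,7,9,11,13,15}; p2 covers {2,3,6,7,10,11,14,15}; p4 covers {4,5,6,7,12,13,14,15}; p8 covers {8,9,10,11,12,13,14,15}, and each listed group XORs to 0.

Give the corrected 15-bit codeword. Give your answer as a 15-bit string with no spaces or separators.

s1 (pos 1,3,5,7,9,11,13,15): 1⊕0⊕0⊕0⊕0⊕0⊕1⊕1 = 1
s2 (pos 2,3,6,7,10,11,14,15): 0⊕0⊕1⊕0⊕0⊕0⊕1⊕1 = 1
s4 (pos 4,5,6,7,12,13,14,15): 0⊕0⊕1⊕0⊕1⊕1⊕1⊕1 = 1
s8 (pos 8,9,10,11,12,13,14,15): 1⊕0⊕0⊕0⊕1⊕1⊕1⊕1 = 1
Syndrome s8…s1 = 1111 → error at position 15.
Flip position 15: 100001010001111 → 100001010001110

100001010001110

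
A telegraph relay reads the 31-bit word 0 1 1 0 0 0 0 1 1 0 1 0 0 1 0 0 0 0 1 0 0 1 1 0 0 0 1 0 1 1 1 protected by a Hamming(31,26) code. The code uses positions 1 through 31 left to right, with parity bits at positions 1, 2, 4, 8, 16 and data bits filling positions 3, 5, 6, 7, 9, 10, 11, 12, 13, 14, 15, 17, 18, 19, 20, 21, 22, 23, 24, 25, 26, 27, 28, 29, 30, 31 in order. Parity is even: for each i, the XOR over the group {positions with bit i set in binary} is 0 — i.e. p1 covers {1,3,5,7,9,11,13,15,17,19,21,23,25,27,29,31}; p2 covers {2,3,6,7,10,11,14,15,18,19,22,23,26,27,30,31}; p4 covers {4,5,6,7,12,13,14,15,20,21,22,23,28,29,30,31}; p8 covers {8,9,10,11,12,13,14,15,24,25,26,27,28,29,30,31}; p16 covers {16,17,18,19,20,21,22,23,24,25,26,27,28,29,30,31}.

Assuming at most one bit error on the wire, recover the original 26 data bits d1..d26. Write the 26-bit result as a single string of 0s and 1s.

10001010010001001100010111

s1 (pos 1,3,5,7,9,11,13,15,17,19,21,23,25,27,29,31): 0⊕1⊕0⊕0⊕1⊕1⊕0⊕0⊕0⊕1⊕0⊕1⊕0⊕1⊕1⊕1 = 0
s2 (pos 2,3,6,7,10,11,14,15,18,19,22,23,26,27,30,31): 1⊕1⊕0⊕0⊕0⊕1⊕1⊕0⊕0⊕1⊕1⊕1⊕0⊕1⊕1⊕1 = 0
s4 (pos 4,5,6,7,12,13,14,15,20,21,22,23,28,29,30,31): 0⊕0⊕0⊕0⊕0⊕0⊕1⊕0⊕0⊕0⊕1⊕1⊕0⊕1⊕1⊕1 = 0
s8 (pos 8,9,10,11,12,13,14,15,24,25,26,27,28,29,30,31): 1⊕1⊕0⊕1⊕0⊕0⊕1⊕0⊕0⊕0⊕0⊕1⊕0⊕1⊕1⊕1 = 0
s16 (pos 16,17,18,19,20,21,22,23,24,25,26,27,28,29,30,31): 0⊕0⊕0⊕1⊕0⊕0⊕1⊕1⊕0⊕0⊕0⊕1⊕0⊕1⊕1⊕1 = 1
Syndrome s16…s1 = 10000 → error at position 16.
Flip position 16: 0110000110100100001001100010111 → 0110000110100101001001100010111
Read data bits from positions 3,5,6,7,9,10,11,12,13,14,15,17,18,19,20,21,22,23,24,25,26,27,28,29,30,31: 10001010010001001100010111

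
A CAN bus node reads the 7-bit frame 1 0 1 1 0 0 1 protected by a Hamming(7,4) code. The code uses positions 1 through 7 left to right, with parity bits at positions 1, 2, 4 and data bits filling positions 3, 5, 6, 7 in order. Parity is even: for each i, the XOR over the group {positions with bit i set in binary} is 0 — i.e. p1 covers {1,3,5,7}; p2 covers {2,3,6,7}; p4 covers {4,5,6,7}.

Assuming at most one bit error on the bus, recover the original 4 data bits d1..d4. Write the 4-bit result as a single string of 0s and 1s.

s1 (pos 1,3,5,7): 1⊕1⊕0⊕1 = 1
s2 (pos 2,3,6,7): 0⊕1⊕0⊕1 = 0
s4 (pos 4,5,6,7): 1⊕0⊕0⊕1 = 0
Syndrome s4…s1 = 001 → error at position 1.
Flip position 1: 1011001 → 0011001
Read data bits from positions 3,5,6,7: 1001

1001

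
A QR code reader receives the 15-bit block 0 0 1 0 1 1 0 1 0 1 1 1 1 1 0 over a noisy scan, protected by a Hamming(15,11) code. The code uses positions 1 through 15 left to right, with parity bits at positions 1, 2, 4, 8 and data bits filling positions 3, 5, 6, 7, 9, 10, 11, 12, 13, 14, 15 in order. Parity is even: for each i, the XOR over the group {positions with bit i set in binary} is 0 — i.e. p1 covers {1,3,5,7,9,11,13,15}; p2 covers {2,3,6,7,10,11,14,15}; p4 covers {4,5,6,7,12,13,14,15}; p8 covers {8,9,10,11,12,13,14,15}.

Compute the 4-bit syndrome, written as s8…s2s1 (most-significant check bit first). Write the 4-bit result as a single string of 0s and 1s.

0110

s1 (pos 1,3,5,7,9,11,13,15): 0⊕1⊕1⊕0⊕0⊕1⊕1⊕0 = 0
s2 (pos 2,3,6,7,10,11,14,15): 0⊕1⊕1⊕0⊕1⊕1⊕1⊕0 = 1
s4 (pos 4,5,6,7,12,13,14,15): 0⊕1⊕1⊕0⊕1⊕1⊕1⊕0 = 1
s8 (pos 8,9,10,11,12,13,14,15): 1⊕0⊕1⊕1⊕1⊕1⊕1⊕0 = 0
Syndrome s8…s1 = 0110 → error at position 6.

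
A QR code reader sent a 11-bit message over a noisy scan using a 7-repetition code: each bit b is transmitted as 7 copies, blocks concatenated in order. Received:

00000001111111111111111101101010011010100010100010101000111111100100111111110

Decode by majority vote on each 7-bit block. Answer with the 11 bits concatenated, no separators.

Block 1 (0000000): 0 ones → 0
Block 2 (1111111): 7 ones → 1
Block 3 (1111111): 7 ones → 1
Block 4 (1110110): 5 ones → 1
Block 5 (1010011): 4 ones → 1
Block 6 (0101000): 2 ones → 0
Block 7 (1010001): 3 ones → 0
Block 8 (0101000): 2 ones → 0
Block 9 (1111111): 7 ones → 1
Block 10 (0010011): 3 ones → 0
Block 11 (1111110): 6 ones → 1

01111000101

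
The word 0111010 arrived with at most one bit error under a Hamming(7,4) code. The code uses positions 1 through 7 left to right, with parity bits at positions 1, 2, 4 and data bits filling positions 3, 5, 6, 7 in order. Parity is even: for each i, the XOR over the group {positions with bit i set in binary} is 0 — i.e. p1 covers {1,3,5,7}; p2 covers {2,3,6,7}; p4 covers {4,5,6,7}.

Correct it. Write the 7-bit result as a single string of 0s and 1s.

s1 (pos 1,3,5,7): 0⊕1⊕0⊕0 = 1
s2 (pos 2,3,6,7): 1⊕1⊕1⊕0 = 1
s4 (pos 4,5,6,7): 1⊕0⊕1⊕0 = 0
Syndrome s4…s1 = 011 → error at position 3.
Flip position 3: 0111010 → 0101010

0101010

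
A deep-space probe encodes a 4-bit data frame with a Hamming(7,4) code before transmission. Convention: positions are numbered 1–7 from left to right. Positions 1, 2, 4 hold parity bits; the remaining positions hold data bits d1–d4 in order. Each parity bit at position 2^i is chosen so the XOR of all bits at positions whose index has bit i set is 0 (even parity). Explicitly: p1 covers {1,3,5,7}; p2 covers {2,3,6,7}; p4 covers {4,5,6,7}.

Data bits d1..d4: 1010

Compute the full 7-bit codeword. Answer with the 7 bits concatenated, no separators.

1011010

Place data at non-parity positions: p1 p2 1 p4 0 1 0
p1 (pos 1,3,5,7): XOR of data positions = 1⊕0⊕0 = 1
p2 (pos 2,3,6,7): XOR of data positions = 1⊕1⊕0 = 0
p4 (pos 4,5,6,7): XOR of data positions = 0⊕1⊕0 = 1
Codeword: 1011010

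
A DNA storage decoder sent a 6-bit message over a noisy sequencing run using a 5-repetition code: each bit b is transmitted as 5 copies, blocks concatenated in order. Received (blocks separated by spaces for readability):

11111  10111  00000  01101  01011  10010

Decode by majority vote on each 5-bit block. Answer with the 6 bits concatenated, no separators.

Block 1 (11111): 5 ones → 1
Block 2 (10111): 4 ones → 1
Block 3 (00000): 0 ones → 0
Block 4 (01101): 3 ones → 1
Block 5 (01011): 3 ones → 1
Block 6 (10010): 2 ones → 0

110110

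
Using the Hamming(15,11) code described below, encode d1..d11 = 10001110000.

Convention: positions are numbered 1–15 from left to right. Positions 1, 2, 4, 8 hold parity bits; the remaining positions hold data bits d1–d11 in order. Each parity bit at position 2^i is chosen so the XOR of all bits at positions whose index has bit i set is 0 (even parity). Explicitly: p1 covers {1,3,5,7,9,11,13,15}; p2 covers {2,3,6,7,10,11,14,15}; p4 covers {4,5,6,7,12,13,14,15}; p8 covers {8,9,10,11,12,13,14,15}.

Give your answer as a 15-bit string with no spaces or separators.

111000011110000

Place data at non-parity positions: p1 p2 1 p4 0 0 0 p8 1 1 1 0 0 0 0
p1 (pos 1,3,5,7,9,11,13,15): XOR of data positions = 1⊕0⊕0⊕1⊕1⊕0⊕0 = 1
p2 (pos 2,3,6,7,10,11,14,15): XOR of data positions = 1⊕0⊕0⊕1⊕1⊕0⊕0 = 1
p4 (pos 4,5,6,7,12,13,14,15): XOR of data positions = 0⊕0⊕0⊕0⊕0⊕0⊕0 = 0
p8 (pos 8,9,10,11,12,13,14,15): XOR of data positions = 1⊕1⊕1⊕0⊕0⊕0⊕0 = 1
Codeword: 111000011110000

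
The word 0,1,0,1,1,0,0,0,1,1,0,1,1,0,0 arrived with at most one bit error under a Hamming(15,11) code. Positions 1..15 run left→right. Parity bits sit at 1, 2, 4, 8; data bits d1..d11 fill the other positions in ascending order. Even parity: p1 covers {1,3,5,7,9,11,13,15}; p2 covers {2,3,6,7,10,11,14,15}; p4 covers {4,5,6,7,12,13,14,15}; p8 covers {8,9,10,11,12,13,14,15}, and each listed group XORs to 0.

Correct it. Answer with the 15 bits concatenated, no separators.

s1 (pos 1,3,5,7,9,11,13,15): 0⊕0⊕1⊕0⊕1⊕0⊕1⊕0 = 1
s2 (pos 2,3,6,7,10,11,14,15): 1⊕0⊕0⊕0⊕1⊕0⊕0⊕0 = 0
s4 (pos 4,5,6,7,12,13,14,15): 1⊕1⊕0⊕0⊕1⊕1⊕0⊕0 = 0
s8 (pos 8,9,10,11,12,13,14,15): 0⊕1⊕1⊕0⊕1⊕1⊕0⊕0 = 0
Syndrome s8…s1 = 0001 → error at position 1.
Flip position 1: 010110001101100 → 110110001101100

110110001101100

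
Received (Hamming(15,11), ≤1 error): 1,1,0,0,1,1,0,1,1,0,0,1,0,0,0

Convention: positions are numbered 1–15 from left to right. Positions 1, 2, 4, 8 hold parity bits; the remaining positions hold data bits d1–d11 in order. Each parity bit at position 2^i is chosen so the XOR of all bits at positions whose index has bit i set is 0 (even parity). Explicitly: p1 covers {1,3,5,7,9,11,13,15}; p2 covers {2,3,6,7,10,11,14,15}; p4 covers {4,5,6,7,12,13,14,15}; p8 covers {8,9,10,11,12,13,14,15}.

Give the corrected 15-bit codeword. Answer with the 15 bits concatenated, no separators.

110011011001100

s1 (pos 1,3,5,7,9,11,13,15): 1⊕0⊕1⊕0⊕1⊕0⊕0⊕0 = 1
s2 (pos 2,3,6,7,10,11,14,15): 1⊕0⊕1⊕0⊕0⊕0⊕0⊕0 = 0
s4 (pos 4,5,6,7,12,13,14,15): 0⊕1⊕1⊕0⊕1⊕0⊕0⊕0 = 1
s8 (pos 8,9,10,11,12,13,14,15): 1⊕1⊕0⊕0⊕1⊕0⊕0⊕0 = 1
Syndrome s8…s1 = 1101 → error at position 13.
Flip position 13: 110011011001000 → 110011011001100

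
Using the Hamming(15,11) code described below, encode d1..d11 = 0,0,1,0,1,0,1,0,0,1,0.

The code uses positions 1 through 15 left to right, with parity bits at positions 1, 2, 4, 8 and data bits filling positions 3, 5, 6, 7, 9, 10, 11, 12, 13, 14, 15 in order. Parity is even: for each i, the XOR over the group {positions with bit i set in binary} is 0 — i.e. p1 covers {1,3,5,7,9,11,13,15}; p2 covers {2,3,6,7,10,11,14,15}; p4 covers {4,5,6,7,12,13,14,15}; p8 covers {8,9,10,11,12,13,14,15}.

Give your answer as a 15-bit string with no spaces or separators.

010001011010010

Place data at non-parity positions: p1 p2 0 p4 0 1 0 p8 1 0 1 0 0 1 0
p1 (pos 1,3,5,7,9,11,13,15): XOR of data positions = 0⊕0⊕0⊕1⊕1⊕0⊕0 = 0
p2 (pos 2,3,6,7,10,11,14,15): XOR of data positions = 0⊕1⊕0⊕0⊕1⊕1⊕0 = 1
p4 (pos 4,5,6,7,12,13,14,15): XOR of data positions = 0⊕1⊕0⊕0⊕0⊕1⊕0 = 0
p8 (pos 8,9,10,11,12,13,14,15): XOR of data positions = 1⊕0⊕1⊕0⊕0⊕1⊕0 = 1
Codeword: 010001011010010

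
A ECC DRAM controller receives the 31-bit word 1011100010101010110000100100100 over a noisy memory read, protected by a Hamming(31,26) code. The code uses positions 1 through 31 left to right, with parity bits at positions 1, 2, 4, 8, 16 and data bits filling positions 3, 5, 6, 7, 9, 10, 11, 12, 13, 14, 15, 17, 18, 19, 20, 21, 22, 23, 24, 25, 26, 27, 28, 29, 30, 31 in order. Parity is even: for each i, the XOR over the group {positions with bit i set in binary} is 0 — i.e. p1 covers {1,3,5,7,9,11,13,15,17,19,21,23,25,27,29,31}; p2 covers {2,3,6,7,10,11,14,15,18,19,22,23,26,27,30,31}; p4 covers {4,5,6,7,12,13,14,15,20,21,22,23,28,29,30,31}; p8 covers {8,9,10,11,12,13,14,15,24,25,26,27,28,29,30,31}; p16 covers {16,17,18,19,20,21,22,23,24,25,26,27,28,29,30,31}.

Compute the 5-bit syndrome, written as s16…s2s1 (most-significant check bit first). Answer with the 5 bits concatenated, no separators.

s1 (pos 1,3,5,7,9,11,13,15,17,19,21,23,25,27,29,31): 1⊕1⊕1⊕0⊕1⊕1⊕1⊕1⊕1⊕0⊕0⊕1⊕0⊕0⊕1⊕0 = 0
s2 (pos 2,3,6,7,10,11,14,15,18,19,22,23,26,27,30,31): 0⊕1⊕0⊕0⊕0⊕1⊕0⊕1⊕1⊕0⊕0⊕1⊕1⊕0⊕0⊕0 = 0
s4 (pos 4,5,6,7,12,13,14,15,20,21,22,23,28,29,30,31): 1⊕1⊕0⊕0⊕0⊕1⊕0⊕1⊕0⊕0⊕0⊕1⊕0⊕1⊕0⊕0 = 0
s8 (pos 8,9,10,11,12,13,14,15,24,25,26,27,28,29,30,31): 0⊕1⊕0⊕1⊕0⊕1⊕0⊕1⊕0⊕0⊕1⊕0⊕0⊕1⊕0⊕0 = 0
s16 (pos 16,17,18,19,20,21,22,23,24,25,26,27,28,29,30,31): 0⊕1⊕1⊕0⊕0⊕0⊕0⊕1⊕0⊕0⊕1⊕0⊕0⊕1⊕0⊕0 = 1
Syndrome s16…s1 = 10000 → error at position 16.

10000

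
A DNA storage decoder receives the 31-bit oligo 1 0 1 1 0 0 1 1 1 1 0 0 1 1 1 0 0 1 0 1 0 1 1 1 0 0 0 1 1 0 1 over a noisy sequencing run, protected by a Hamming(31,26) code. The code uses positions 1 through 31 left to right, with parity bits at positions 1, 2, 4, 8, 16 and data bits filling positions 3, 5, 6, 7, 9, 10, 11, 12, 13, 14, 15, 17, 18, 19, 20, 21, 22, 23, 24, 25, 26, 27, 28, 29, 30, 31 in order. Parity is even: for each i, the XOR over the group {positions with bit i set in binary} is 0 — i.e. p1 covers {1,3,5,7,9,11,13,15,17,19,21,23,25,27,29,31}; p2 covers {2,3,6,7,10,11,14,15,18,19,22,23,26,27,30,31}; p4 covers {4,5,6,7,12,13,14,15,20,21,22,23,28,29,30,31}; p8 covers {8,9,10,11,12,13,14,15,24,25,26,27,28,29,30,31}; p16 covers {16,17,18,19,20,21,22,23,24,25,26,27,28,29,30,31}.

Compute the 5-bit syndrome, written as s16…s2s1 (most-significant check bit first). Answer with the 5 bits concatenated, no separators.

00111

s1 (pos 1,3,5,7,9,11,13,15,17,19,21,23,25,27,29,31): 1⊕1⊕0⊕1⊕1⊕0⊕1⊕1⊕0⊕0⊕0⊕1⊕0⊕0⊕1⊕1 = 1
s2 (pos 2,3,6,7,10,11,14,15,18,19,22,23,26,27,30,31): 0⊕1⊕0⊕1⊕1⊕0⊕1⊕1⊕1⊕0⊕1⊕1⊕0⊕0⊕0⊕1 = 1
s4 (pos 4,5,6,7,12,13,14,15,20,21,22,23,28,29,30,31): 1⊕0⊕0⊕1⊕0⊕1⊕1⊕1⊕1⊕0⊕1⊕1⊕1⊕1⊕0⊕1 = 1
s8 (pos 8,9,10,11,12,13,14,15,24,25,26,27,28,29,30,31): 1⊕1⊕1⊕0⊕0⊕1⊕1⊕1⊕1⊕0⊕0⊕0⊕1⊕1⊕0⊕1 = 0
s16 (pos 16,17,18,19,20,21,22,23,24,25,26,27,28,29,30,31): 0⊕0⊕1⊕0⊕1⊕0⊕1⊕1⊕1⊕0⊕0⊕0⊕1⊕1⊕0⊕1 = 0
Syndrome s16…s1 = 00111 → error at position 7.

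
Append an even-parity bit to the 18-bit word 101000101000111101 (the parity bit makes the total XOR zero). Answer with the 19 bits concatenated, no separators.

XOR of the 18 data bits: 1⊕0⊕1⊕0⊕0⊕0⊕1⊕0⊕1⊕0⊕0⊕0⊕1⊕1⊕1⊕1⊕0⊕1 = 1
Parity bit = 1 (so all 19 bits XOR to 0).

1010001010001111011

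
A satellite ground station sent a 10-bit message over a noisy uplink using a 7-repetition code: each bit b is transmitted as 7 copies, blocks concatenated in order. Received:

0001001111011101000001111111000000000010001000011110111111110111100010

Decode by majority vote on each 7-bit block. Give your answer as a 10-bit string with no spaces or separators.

0101000110

Block 1 (0001001): 2 ones → 0
Block 2 (1110111): 6 ones → 1
Block 3 (0100000): 1 one → 0
Block 4 (1111111): 7 ones → 1
Block 5 (0000000): 0 ones → 0
Block 6 (0001000): 1 one → 0
Block 7 (1000011): 3 ones → 0
Block 8 (1101111): 6 ones → 1
Block 9 (1111011): 6 ones → 1
Block 10 (1100010): 3 ones → 0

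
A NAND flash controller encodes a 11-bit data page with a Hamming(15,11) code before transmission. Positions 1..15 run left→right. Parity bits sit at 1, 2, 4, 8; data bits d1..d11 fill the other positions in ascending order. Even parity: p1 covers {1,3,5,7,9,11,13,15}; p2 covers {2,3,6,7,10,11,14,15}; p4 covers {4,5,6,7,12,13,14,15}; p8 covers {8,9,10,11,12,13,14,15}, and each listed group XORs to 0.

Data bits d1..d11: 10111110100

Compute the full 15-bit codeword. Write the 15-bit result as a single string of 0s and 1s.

Place data at non-parity positions: p1 p2 1 p4 0 1 1 p8 1 1 1 0 1 0 0
p1 (pos 1,3,5,7,9,11,13,15): XOR of data positions = 1⊕0⊕1⊕1⊕1⊕1⊕0 = 1
p2 (pos 2,3,6,7,10,11,14,15): XOR of data positions = 1⊕1⊕1⊕1⊕1⊕0⊕0 = 1
p4 (pos 4,5,6,7,12,13,14,15): XOR of data positions = 0⊕1⊕1⊕0⊕1⊕0⊕0 = 1
p8 (pos 8,9,10,11,12,13,14,15): XOR of data positions = 1⊕1⊕1⊕0⊕1⊕0⊕0 = 0
Codeword: 111101101110100

111101101110100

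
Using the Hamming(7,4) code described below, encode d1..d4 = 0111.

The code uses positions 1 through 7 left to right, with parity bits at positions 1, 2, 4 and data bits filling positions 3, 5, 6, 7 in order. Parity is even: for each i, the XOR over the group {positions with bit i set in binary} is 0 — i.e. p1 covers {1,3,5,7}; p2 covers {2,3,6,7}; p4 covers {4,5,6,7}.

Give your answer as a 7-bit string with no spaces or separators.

0001111

Place data at non-parity positions: p1 p2 0 p4 1 1 1
p1 (pos 1,3,5,7): XOR of data positions = 0⊕1⊕1 = 0
p2 (pos 2,3,6,7): XOR of data positions = 0⊕1⊕1 = 0
p4 (pos 4,5,6,7): XOR of data positions = 1⊕1⊕1 = 1
Codeword: 0001111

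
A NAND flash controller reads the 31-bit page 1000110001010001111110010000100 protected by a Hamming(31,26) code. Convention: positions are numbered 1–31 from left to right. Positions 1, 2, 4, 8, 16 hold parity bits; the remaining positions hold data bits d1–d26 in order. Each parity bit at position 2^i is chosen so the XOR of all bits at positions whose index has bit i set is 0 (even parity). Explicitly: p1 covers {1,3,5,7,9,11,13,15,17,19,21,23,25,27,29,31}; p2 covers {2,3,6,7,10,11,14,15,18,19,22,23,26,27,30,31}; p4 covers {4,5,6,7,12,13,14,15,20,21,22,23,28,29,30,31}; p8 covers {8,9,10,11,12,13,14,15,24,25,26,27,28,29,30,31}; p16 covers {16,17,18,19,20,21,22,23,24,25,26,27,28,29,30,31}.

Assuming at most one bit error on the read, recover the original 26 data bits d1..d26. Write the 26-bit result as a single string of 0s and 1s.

01100101000111110010000100

s1 (pos 1,3,5,7,9,11,13,15,17,19,21,23,25,27,29,31): 1⊕0⊕1⊕0⊕0⊕0⊕0⊕0⊕1⊕1⊕1⊕0⊕0⊕0⊕1⊕0 = 0
s2 (pos 2,3,6,7,10,11,14,15,18,19,22,23,26,27,30,31): 0⊕0⊕1⊕0⊕1⊕0⊕0⊕0⊕1⊕1⊕0⊕0⊕0⊕0⊕0⊕0 = 0
s4 (pos 4,5,6,7,12,13,14,15,20,21,22,23,28,29,30,31): 0⊕1⊕1⊕0⊕1⊕0⊕0⊕0⊕1⊕1⊕0⊕0⊕0⊕1⊕0⊕0 = 0
s8 (pos 8,9,10,11,12,13,14,15,24,25,26,27,28,29,30,31): 0⊕0⊕1⊕0⊕1⊕0⊕0⊕0⊕1⊕0⊕0⊕0⊕0⊕1⊕0⊕0 = 0
s16 (pos 16,17,18,19,20,21,22,23,24,25,26,27,28,29,30,31): 1⊕1⊕1⊕1⊕1⊕1⊕0⊕0⊕1⊕0⊕0⊕0⊕0⊕1⊕0⊕0 = 0
Syndrome s16…s1 = 00000 → no error.
Read data bits from positions 3,5,6,7,9,10,11,12,13,14,15,17,18,19,20,21,22,23,24,25,26,27,28,29,30,31: 01100101000111110010000100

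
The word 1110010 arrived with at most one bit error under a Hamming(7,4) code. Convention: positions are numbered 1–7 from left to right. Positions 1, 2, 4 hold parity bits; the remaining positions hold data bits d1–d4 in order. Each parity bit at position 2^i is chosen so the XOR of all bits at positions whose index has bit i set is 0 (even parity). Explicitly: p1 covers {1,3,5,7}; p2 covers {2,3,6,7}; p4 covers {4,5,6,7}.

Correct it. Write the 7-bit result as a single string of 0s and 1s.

1110000

s1 (pos 1,3,5,7): 1⊕1⊕0⊕0 = 0
s2 (pos 2,3,6,7): 1⊕1⊕1⊕0 = 1
s4 (pos 4,5,6,7): 0⊕0⊕1⊕0 = 1
Syndrome s4…s1 = 110 → error at position 6.
Flip position 6: 1110010 → 1110000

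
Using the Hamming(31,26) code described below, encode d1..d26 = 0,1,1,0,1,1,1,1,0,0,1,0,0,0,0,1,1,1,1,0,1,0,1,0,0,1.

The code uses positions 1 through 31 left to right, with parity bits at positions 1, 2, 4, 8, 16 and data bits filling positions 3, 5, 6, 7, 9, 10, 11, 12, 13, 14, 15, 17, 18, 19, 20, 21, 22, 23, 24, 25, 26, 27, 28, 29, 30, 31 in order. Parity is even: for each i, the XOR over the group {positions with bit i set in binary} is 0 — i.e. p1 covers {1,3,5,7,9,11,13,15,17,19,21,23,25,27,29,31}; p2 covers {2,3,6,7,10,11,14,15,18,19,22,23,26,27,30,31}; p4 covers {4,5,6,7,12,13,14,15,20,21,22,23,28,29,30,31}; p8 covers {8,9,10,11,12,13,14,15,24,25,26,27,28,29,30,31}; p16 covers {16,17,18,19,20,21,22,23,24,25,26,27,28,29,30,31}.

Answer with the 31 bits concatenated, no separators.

1001110111110011000011110101001

Place data at non-parity positions: p1 p2 0 p4 1 1 0 p8 1 1 1 1 0 0 1 p16 0 0 0 0 1 1 1 1 0 1 0 1 0 0 1
p1 (pos 1,3,5,7,9,11,13,15,17,19,21,23,25,27,29,31): XOR of data positions = 0⊕1⊕0⊕1⊕1⊕0⊕1⊕0⊕0⊕1⊕1⊕0⊕0⊕0⊕1 = 1
p2 (pos 2,3,6,7,10,11,14,15,18,19,22,23,26,27,30,31): XOR of data positions = 0⊕1⊕0⊕1⊕1⊕0⊕1⊕0⊕0⊕1⊕1⊕1⊕0⊕0⊕1 = 0
p4 (pos 4,5,6,7,12,13,14,15,20,21,22,23,28,29,30,31): XOR of data positions = 1⊕1⊕0⊕1⊕0⊕0⊕1⊕0⊕1⊕1⊕1⊕1⊕0⊕0⊕1 = 1
p8 (pos 8,9,10,11,12,13,14,15,24,25,26,27,28,29,30,31): XOR of data positions = 1⊕1⊕1⊕1⊕0⊕0⊕1⊕1⊕0⊕1⊕0⊕1⊕0⊕0⊕1 = 1
p16 (pos 16,17,18,19,20,21,22,23,24,25,26,27,28,29,30,31): XOR of data positions = 0⊕0⊕0⊕0⊕1⊕1⊕1⊕1⊕0⊕1⊕0⊕1⊕0⊕0⊕1 = 1
Codeword: 1001110111110011000011110101001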